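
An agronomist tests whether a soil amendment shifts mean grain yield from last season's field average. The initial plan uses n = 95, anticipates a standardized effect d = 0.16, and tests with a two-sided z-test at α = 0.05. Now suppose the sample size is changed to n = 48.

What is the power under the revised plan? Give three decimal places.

Power ≈ 0.198

With n = 48: δ = d·√n = 0.16 × √48 = 1.1085. Critical value z_{0.025} = 1.960.
Revised power = Φ(δ − 1.960) + Φ(−δ − 1.960) = Φ(-0.851) + Φ(-3.068) = 0.1973 + 0.0011 = 0.1983.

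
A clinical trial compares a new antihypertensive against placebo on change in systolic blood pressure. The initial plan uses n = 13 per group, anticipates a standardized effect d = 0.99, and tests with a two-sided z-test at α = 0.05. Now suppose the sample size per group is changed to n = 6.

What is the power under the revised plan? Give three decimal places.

With n = 6 per group: δ = d·√(n/2) = 0.99 × √(6/2) = 1.7147. Critical value z_{0.025} = 1.960.
Revised power = Φ(δ − 1.960) + Φ(−δ − 1.960) = Φ(-0.245) + Φ(-3.675) = 0.4031 + 0.0001 = 0.4033.

Power ≈ 0.403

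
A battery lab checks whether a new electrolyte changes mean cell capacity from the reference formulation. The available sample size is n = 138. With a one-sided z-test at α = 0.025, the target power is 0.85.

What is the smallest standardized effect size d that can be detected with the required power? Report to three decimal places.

Need Φ(δ − 1.960) = 0.85, so δ = 1.960 + 1.036 = 2.996.
δ = d·√n ⇒ d = δ/√n = 2.996/√138 = 0.2551.

d ≈ 0.255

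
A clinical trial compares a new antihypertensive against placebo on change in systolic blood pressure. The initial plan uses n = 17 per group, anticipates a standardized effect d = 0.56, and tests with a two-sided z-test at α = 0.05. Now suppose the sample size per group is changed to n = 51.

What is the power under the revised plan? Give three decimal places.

With n = 51 per group: δ = d·√(n/2) = 0.56 × √(51/2) = 2.8279. Critical value z_{0.025} = 1.960.
Revised power = Φ(δ − 1.960) + Φ(−δ − 1.960) = Φ(0.868) + Φ(-4.788) = 0.8073 + 0.0000 = 0.8073.

Power ≈ 0.807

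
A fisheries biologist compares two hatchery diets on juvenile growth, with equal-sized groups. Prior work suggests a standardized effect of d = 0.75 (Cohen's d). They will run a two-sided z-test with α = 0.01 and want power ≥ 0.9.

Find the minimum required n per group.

n = 53 per group

Set Φ(δ − 2.576) = 0.9; then δ − 2.576 = Φ⁻¹(0.9) = 1.282, giving δ = 3.857.
(Ignoring the negligible lower-tail rejection probability gives the usual closed-form inversion.)
δ = d·√(n/2) ⇒ n = 2(δ/d)² = 2 × (3.857 / 0.75)² = 52.90.
Rounding up, n = 53 per group.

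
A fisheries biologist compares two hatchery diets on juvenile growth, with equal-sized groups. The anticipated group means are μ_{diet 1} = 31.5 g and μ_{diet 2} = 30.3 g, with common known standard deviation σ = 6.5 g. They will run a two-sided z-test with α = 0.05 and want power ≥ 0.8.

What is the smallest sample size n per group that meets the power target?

n = 461 per group

Standardized effect: d = |μ_{diet 1} − μ_{diet 2}| / σ = |31.5 − 30.3| / 6.5 = 0.1846
Set Φ(δ − 1.960) = 0.8; then δ − 1.960 = Φ⁻¹(0.8) = 0.842, giving δ = 2.802.
(For δ > 0 the lower-tail rejection region contributes negligibly to power, so the one-term inversion is standard.)
δ = d·√(n/2) ⇒ n = 2(δ/d)² = 2 × (2.802 / 0.1846)² = 460.58.
Rounding up, n = 461 per group.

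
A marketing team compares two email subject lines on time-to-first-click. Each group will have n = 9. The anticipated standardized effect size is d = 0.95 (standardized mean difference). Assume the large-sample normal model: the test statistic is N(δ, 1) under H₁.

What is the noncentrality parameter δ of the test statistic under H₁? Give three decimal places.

The noncentrality parameter scales effect size by the design's sample-size factor: δ = d·√(n/2) = 0.95 × √(9/2) = 2.0153

δ ≈ 2.015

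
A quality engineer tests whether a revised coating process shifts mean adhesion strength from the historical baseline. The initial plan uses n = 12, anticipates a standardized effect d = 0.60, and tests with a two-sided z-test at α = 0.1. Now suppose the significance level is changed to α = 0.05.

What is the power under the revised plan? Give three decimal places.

Power ≈ 0.547

δ = d·√n = 0.60 × √12 = 2.0785 (unchanged). New critical value: z_{0.025} = 1.960.
Revised power = Φ(δ − 1.960) + Φ(−δ − 1.960) = Φ(0.118) + Φ(-4.038) = 0.5472 + 0.0000 = 0.5472.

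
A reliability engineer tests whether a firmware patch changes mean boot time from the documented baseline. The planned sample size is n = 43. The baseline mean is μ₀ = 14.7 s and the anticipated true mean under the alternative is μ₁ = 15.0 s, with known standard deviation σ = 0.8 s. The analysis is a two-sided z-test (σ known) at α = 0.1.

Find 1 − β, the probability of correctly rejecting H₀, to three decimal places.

Standardized effect: d = |μ₁ − μ₀| / σ = |15.0 − 14.7| / 0.8 = 0.3750
Noncentrality parameter: δ = d·√n = 0.3750 × √43 = 2.4590
Two-sided α = 0.1 → critical value z_{0.05} = 1.645.
Power = Φ(δ − 1.645) + Φ(−δ − 1.645) = Φ(0.814) + Φ(-4.104) = 0.7922 + 0.0000 = 0.7923.

Power ≈ 0.792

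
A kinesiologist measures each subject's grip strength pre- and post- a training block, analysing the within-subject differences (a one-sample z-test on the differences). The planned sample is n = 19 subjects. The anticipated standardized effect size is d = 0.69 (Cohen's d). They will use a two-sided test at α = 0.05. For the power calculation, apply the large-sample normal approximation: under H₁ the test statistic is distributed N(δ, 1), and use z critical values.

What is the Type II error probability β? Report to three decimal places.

β ≈ 0.147

Noncentrality parameter: δ = d·√n = 0.69 × √19 = 3.0076
Critical value for a two-sided test at α = 0.05: z_{α/2} = 1.960.
Power = Φ(δ − 1.960) + Φ(−δ − 1.960) = Φ(1.048) + Φ(-4.968) = 0.8526 + 0.0000 = 0.8526.
Type II error: β = 1 − power = 1 − 0.8526 = 0.1474.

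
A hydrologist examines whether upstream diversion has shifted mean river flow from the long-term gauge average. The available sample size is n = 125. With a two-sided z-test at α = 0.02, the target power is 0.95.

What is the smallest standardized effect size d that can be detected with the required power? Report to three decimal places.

d ≈ 0.355

Required noncentrality: δ = z_{0.01} + z_{0.05} = 2.326 + 1.645 = 3.971.
(Lower-tail contribution to power is negligible for δ > 0.)
δ = d·√n ⇒ d = δ/√n = 3.971/√125 = 0.3552.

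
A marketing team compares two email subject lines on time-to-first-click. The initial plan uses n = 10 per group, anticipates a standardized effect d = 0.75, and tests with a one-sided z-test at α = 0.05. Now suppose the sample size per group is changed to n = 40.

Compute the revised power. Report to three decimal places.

With n = 40 per group: δ = d·√(n/2) = 0.75 × √(40/2) = 3.3541. Critical value z_{0.05} = 1.645.
Revised power = Φ(δ − 1.645) = Φ(1.709) = 0.9563.

Power ≈ 0.956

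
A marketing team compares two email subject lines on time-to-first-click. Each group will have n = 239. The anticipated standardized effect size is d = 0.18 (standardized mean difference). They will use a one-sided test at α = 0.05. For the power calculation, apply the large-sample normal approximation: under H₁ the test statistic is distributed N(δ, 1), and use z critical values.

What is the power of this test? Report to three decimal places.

Noncentrality parameter: δ = d·√(n/2) = 0.18 × √(239/2) = 1.9677
Critical value for a one-sided test at α = 0.05: z_α = 1.645.
Power = Φ(δ − 1.645) = Φ(0.323) = 0.6266.

Power ≈ 0.627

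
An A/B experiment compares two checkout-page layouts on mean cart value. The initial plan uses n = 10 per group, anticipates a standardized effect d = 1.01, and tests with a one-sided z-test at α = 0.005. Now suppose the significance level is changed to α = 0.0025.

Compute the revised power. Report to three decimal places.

Power ≈ 0.292

δ = d·√(n/2) = 1.01 × √(10/2) = 2.2584 (unchanged). New critical value: z_{0.0025} = 2.807.
Revised power = P(Z > 2.807 − δ) = Φ(-0.549) = 0.2916.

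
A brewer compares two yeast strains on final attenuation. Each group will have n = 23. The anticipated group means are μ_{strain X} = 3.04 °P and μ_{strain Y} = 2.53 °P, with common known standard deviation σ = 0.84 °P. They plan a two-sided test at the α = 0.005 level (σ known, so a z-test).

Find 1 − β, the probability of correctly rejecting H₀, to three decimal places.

Standardized effect: d = |μ_{strain X} − μ_{strain Y}| / σ = |3.04 − 2.53| / 0.84 = 0.6071
Noncentrality parameter: δ = d·√(n/2) = 0.6071 × √(23/2) = 2.0589
Critical value for a two-sided test at α = 0.005: z_{α/2} = 2.807.
Power = Φ(δ − 2.807) + Φ(−δ − 2.807) = Φ(-0.748) + Φ(-4.866) = 0.2272 + 0.0000 = 0.2272.

Power ≈ 0.227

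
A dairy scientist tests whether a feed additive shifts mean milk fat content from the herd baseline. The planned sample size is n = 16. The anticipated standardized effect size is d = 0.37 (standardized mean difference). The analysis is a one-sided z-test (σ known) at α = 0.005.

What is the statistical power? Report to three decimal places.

Noncentrality parameter: δ = d·√n = 0.37 × √16 = 1.4800
One-sided α = 0.005 → critical value z_{0.005} = 2.576.
Power = P(Z > 2.576 − δ) = Φ(-1.096) = 0.1366.

Power ≈ 0.137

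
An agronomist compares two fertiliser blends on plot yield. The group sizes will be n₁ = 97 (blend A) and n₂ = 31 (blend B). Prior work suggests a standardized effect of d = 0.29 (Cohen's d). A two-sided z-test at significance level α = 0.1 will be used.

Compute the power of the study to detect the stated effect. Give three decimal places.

Noncentrality parameter: δ = d / √(1/n₁ + 1/n₂) = 0.29 / √(1/97 + 1/31) = 1.4056
Two-sided α = 0.1 → critical value z_{0.05} = 1.645.
Power = Φ(δ − 1.645) + Φ(−δ − 1.645) = Φ(-0.239) + Φ(-3.050) = 0.4055 + 0.0011 = 0.4066.

Power ≈ 0.407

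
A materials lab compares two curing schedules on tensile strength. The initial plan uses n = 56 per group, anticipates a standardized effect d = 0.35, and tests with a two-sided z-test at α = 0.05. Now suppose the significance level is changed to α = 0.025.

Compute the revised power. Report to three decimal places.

δ = d·√(n/2) = 0.35 × √(56/2) = 1.8520 (unchanged). New critical value: z_{0.0125} = 2.241.
Revised power = Φ(δ − 2.241) + Φ(−δ − 2.241) = Φ(-0.389) + Φ(-4.093) = 0.3485 + 0.0000 = 0.3485.

Power ≈ 0.349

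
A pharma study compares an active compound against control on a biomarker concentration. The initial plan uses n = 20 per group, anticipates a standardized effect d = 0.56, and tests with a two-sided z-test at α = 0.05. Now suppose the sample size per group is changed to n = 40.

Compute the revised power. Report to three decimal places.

Power ≈ 0.707

With n = 40 per group: δ = d·√(n/2) = 0.56 × √(40/2) = 2.5044. Critical value z_{0.025} = 1.960.
Revised power = Φ(δ − 1.960) + Φ(−δ − 1.960) = Φ(0.544) + Φ(-4.464) = 0.7069 + 0.0000 = 0.7069.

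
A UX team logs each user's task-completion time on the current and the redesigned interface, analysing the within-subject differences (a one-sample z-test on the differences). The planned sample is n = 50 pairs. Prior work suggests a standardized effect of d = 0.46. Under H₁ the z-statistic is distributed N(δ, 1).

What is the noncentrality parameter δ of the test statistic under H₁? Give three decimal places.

δ = d·√n = 0.46 × √50 = 3.2527

δ ≈ 3.253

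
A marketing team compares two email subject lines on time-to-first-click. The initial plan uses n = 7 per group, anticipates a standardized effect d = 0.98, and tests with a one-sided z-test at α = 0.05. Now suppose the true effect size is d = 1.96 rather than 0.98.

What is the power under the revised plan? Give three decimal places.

Power ≈ 0.978

With d = 1.96: δ = d·√(n/2) = 1.96 × √(7/2) = 3.6668. Critical value z_{0.05} = 1.645.
Revised power = P(Z > 1.645 − δ) = Φ(2.022) = 0.9784.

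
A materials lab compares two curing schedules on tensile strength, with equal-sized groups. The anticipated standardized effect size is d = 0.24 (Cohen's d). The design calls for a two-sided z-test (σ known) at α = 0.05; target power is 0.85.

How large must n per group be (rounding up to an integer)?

For power 0.85 need Φ(δ − z_{0.025}) = 0.85, so δ = z_{0.025} + z_{0.15} = 1.960 + 1.036 = 2.996.
(The Φ(−δ − z_{α/2}) term is vanishingly small for δ > 0 and is dropped in the standard sample-size formula.)
δ = d·√(n/2) ⇒ n = 2(δ/d)² = 2 × (2.996 / 0.24)² = 311.75.
Round up to the next whole unit.

n = 312 per group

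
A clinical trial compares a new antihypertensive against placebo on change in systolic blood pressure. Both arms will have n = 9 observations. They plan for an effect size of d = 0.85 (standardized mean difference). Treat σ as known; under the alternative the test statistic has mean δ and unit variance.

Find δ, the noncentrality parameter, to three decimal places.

δ = d·√(n/2) = 0.85 × √(9/2) = 1.8031

δ ≈ 1.803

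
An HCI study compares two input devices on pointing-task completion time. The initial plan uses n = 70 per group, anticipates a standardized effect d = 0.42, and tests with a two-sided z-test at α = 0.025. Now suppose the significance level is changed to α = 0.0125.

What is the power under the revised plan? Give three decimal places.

Power ≈ 0.495

δ = d·√(n/2) = 0.42 × √(70/2) = 2.4848 (unchanged). New critical value: z_{0.0063} = 2.498.
Revised power = Φ(δ − 2.498) + Φ(−δ − 2.498) = Φ(-0.013) + Φ(-4.982) = 0.4948 + 0.0000 = 0.4948.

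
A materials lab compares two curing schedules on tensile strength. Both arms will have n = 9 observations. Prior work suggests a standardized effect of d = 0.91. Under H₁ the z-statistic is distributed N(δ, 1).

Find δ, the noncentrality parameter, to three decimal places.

δ ≈ 1.930

δ = d·√(n/2) = 0.91 × √(9/2) = 1.9304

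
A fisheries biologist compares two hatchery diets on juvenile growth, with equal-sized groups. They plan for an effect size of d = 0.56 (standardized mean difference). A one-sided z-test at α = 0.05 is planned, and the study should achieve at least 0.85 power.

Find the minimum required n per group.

For power 0.85 need Φ(δ − z_{0.05}) = 0.85, so δ = z_{0.05} + z_{0.15} = 1.645 + 1.036 = 2.681.
δ = d·√(n/2) ⇒ n = 2(δ/d)² = 2 × (2.681 / 0.56)² = 45.85.
Rounding up, n = 46 per group.

n = 46 per group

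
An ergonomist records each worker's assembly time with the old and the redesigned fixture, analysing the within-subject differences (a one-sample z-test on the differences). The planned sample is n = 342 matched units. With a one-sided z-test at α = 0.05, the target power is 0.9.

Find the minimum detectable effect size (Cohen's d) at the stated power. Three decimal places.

Required noncentrality: δ = z_{0.05} + z_{0.10} = 1.645 + 1.282 = 2.926.
δ = d·√n ⇒ d = δ/√n = 2.926/√342 = 0.1582.

d ≈ 0.158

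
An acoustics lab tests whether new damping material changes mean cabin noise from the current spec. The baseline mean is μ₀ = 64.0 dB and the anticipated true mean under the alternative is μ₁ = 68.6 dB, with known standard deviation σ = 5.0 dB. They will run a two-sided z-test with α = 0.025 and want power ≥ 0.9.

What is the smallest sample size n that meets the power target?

Standardized effect: d = |μ₁ − μ₀| / σ = |68.6 − 64.0| / 5.0 = 0.9200
For power 0.9 need Φ(δ − z_{0.0125}) = 0.9, so δ = z_{0.0125} + z_{0.10} = 2.241 + 1.282 = 3.523.
(Ignoring the negligible lower-tail rejection probability gives the usual closed-form inversion.)
δ = d·√n ⇒ n = (δ/d)² = (3.523 / 0.9200)² = 14.66.
Round up to the next whole unit.

n = 15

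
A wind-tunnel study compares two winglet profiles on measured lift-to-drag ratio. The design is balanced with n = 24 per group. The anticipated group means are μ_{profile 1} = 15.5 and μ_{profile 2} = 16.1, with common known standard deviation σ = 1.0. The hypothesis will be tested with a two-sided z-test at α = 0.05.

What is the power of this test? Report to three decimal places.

Standardized effect: d = |μ_{profile 1} − μ_{profile 2}| / σ = |15.5 − 16.1| / 1.0 = 0.6000
Noncentrality parameter: δ = d·√(n/2) = 0.6000 × √(24/2) = 2.0785
Two-sided α = 0.05 → critical value z_{0.025} = 1.960.
Power = Φ(δ − 1.960) + Φ(−δ − 1.960) = Φ(0.118) + Φ(-4.038) = 0.5472 + 0.0000 = 0.5472.

Power ≈ 0.547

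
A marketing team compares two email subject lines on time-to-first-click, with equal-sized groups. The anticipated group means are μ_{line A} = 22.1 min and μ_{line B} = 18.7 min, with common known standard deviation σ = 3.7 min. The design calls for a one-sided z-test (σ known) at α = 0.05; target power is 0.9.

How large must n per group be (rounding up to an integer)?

Standardized effect: d = |μ_{line A} − μ_{line B}| / σ = |22.1 − 18.7| / 3.7 = 0.9189
For power 0.9 need Φ(δ − z_{0.05}) = 0.9, so δ = z_{0.05} + z_{0.10} = 1.645 + 1.282 = 2.926.
δ = d·√(n/2) ⇒ n = 2(δ/d)² = 2 × (2.926 / 0.9189)² = 20.28.
Rounding up, n = 21 per group.

n = 21 per group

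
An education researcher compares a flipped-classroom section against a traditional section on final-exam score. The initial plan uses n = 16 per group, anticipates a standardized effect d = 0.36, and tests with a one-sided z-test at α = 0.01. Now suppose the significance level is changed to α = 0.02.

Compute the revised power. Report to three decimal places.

Power ≈ 0.150

δ = d·√(n/2) = 0.36 × √(16/2) = 1.0182 (unchanged). New critical value: z_{0.02} = 2.054.
Revised power = P(Z > 2.054 − δ) = Φ(-1.036) = 0.1502.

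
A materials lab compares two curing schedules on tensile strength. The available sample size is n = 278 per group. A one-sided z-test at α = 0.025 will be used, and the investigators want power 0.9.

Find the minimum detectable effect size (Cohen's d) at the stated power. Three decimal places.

Need Φ(δ − 1.960) = 0.9, so δ = 1.960 + 1.282 = 3.242.
δ = d·√(n/2) ⇒ d = δ/√(n/2) = 3.242/√(278/2) = 0.2749.

d ≈ 0.275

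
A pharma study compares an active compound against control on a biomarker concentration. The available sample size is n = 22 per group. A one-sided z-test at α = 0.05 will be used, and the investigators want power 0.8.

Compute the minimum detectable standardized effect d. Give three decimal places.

Need Φ(δ − 1.645) = 0.8, so δ = 1.645 + 0.842 = 2.486.
δ = d·√(n/2) ⇒ d = δ/√(n/2) = 2.486/√(22/2) = 0.7497.

d ≈ 0.750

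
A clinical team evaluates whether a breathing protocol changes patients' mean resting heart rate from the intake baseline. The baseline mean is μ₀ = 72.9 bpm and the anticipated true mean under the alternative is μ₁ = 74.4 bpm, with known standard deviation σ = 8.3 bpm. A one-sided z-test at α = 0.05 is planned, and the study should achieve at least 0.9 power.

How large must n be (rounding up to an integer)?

n = 263

Standardized effect: d = |μ₁ − μ₀| / σ = |74.4 − 72.9| / 8.3 = 0.1807
Set Φ(δ − 1.645) = 0.9; then δ − 1.645 = Φ⁻¹(0.9) = 1.282, giving δ = 2.926.
δ = d·√n ⇒ n = (δ/d)² = (2.926 / 0.1807)² = 262.21.
Rounding up, n = 263.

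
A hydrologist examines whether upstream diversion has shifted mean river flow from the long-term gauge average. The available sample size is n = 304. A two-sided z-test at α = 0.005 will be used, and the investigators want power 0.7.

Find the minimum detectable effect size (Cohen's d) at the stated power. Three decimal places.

Required noncentrality: δ = z_{0.0025} + z_{0.30} = 2.807 + 0.524 = 3.331.
(Lower-tail contribution to power is negligible for δ > 0.)
δ = d·√n ⇒ d = δ/√n = 3.331/√304 = 0.1911.

d ≈ 0.191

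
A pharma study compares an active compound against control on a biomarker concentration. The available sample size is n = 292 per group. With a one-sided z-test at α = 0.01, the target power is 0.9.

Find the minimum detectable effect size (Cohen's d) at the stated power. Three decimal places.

Required noncentrality: δ = z_{0.01} + z_{0.10} = 2.326 + 1.282 = 3.608.
δ = d·√(n/2) ⇒ d = δ/√(n/2) = 3.608/√(292/2) = 0.2986.

d ≈ 0.299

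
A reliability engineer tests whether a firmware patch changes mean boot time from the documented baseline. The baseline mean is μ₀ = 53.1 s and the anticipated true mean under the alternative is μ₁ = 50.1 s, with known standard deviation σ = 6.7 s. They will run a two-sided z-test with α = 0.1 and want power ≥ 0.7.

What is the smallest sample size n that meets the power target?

Standardized effect: d = |μ₁ − μ₀| / σ = |50.1 − 53.1| / 6.7 = 0.4478
Set Φ(δ − 1.645) = 0.7; then δ − 1.645 = Φ⁻¹(0.7) = 0.524, giving δ = 2.169.
(For δ > 0 the lower-tail rejection region contributes negligibly to power, so the one-term inversion is standard.)
δ = d·√n ⇒ n = (δ/d)² = (2.169 / 0.4478)² = 23.47.
Rounding up, n = 24.

n = 24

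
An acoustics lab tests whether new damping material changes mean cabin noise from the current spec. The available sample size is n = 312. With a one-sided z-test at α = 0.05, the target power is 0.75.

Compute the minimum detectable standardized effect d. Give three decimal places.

d ≈ 0.131

Need Φ(δ − 1.645) = 0.75, so δ = 1.645 + 0.674 = 2.319.
δ = d·√n ⇒ d = δ/√n = 2.319/√312 = 0.1313.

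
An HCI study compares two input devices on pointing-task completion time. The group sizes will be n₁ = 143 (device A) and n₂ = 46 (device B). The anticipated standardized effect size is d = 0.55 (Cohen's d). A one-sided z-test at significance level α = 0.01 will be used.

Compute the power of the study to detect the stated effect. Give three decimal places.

Power ≈ 0.821

Noncentrality parameter: δ = d / √(1/n₁ + 1/n₂) = 0.55 / √(1/143 + 1/46) = 3.2447
One-sided α = 0.01 → critical value z_{0.01} = 2.326.
Power = Φ(δ − 2.326) = Φ(0.918) = 0.8208.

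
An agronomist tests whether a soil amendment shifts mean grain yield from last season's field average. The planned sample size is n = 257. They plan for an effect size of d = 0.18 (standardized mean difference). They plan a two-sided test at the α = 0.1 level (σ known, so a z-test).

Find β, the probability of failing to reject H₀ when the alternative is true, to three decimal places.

Noncentrality parameter: δ = d·√n = 0.18 × √257 = 2.8856
Two-sided α = 0.1 → critical value z_{0.05} = 1.645.
Power = Φ(δ − 1.645) + Φ(−δ − 1.645) = Φ(1.241) + Φ(-4.530) = 0.8927 + 0.0000 = 0.8927.
Type II error: β = 1 − power = 1 − 0.8927 = 0.1073.

β ≈ 0.107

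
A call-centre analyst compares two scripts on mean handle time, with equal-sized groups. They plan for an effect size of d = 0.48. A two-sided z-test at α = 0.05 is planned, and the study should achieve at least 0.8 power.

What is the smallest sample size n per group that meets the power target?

Set Φ(δ − 1.960) = 0.8; then δ − 1.960 = Φ⁻¹(0.8) = 0.842, giving δ = 2.802.
(For δ > 0 the lower-tail rejection region contributes negligibly to power, so the one-term inversion is standard.)
δ = d·√(n/2) ⇒ n = 2(δ/d)² = 2 × (2.802 / 0.48)² = 68.13.
Round up to the next whole unit.

n = 69 per group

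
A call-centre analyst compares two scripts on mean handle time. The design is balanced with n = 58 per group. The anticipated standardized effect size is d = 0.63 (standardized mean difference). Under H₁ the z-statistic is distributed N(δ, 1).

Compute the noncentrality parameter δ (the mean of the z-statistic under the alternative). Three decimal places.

δ = d·√(n/2) = 0.63 × √(58/2) = 3.3927

δ ≈ 3.393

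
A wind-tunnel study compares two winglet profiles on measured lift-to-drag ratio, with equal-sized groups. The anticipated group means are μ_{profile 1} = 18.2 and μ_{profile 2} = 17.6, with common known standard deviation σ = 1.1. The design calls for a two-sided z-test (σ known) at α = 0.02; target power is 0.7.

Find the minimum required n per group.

Standardized effect: d = |μ_{profile 1} − μ_{profile 2}| / σ = |18.2 − 17.6| / 1.1 = 0.5455
For power 0.7 need Φ(δ − z_{0.01}) = 0.7, so δ = z_{0.01} + z_{0.30} = 2.326 + 0.524 = 2.851.
(Ignoring the negligible lower-tail rejection probability gives the usual closed-form inversion.)
δ = d·√(n/2) ⇒ n = 2(δ/d)² = 2 × (2.851 / 0.5455)² = 54.63.
Round up to the next whole unit.

n = 55 per group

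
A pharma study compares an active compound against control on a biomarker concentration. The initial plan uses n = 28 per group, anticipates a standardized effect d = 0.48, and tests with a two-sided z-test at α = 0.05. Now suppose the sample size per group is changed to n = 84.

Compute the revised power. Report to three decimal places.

With n = 84 per group: δ = d·√(n/2) = 0.48 × √(84/2) = 3.1108. Critical value z_{0.025} = 1.960.
Revised power = Φ(δ − 1.960) + Φ(−δ − 1.960) = Φ(1.151) + Φ(-5.071) = 0.8751 + 0.0000 = 0.8751.

Power ≈ 0.875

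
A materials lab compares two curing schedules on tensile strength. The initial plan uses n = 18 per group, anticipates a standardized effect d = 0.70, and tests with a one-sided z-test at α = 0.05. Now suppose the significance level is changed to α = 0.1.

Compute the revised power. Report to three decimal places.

δ = d·√(n/2) = 0.70 × √(18/2) = 2.1000 (unchanged). New critical value: z_{0.1} = 1.282.
Revised power = P(Z > 1.282 − δ) = Φ(0.818) = 0.7934.

Power ≈ 0.793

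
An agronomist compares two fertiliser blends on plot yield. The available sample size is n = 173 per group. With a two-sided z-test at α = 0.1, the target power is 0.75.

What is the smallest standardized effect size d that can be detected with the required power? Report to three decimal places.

d ≈ 0.249

Need Φ(δ − 1.645) = 0.75, so δ = 1.645 + 0.674 = 2.319.
(Lower-tail contribution to power is negligible for δ > 0.)
δ = d·√(n/2) ⇒ d = δ/√(n/2) = 2.319/√(173/2) = 0.2494.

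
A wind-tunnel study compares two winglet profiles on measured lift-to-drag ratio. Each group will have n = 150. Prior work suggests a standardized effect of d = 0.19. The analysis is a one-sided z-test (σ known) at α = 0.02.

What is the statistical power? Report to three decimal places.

Noncentrality parameter: δ = d·√(n/2) = 0.19 × √(150/2) = 1.6454
Critical value for a one-sided test at α = 0.02: z_α = 2.054.
Power = Φ(δ − 2.054) = Φ(-0.408) = 0.3415.

Power ≈ 0.342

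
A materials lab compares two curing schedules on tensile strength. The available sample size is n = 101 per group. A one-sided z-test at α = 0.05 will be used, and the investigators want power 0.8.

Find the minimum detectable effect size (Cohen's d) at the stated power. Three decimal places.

Required noncentrality: δ = z_{0.05} + z_{0.20} = 1.645 + 0.842 = 2.486.
δ = d·√(n/2) ⇒ d = δ/√(n/2) = 2.486/√(101/2) = 0.3499.

d ≈ 0.350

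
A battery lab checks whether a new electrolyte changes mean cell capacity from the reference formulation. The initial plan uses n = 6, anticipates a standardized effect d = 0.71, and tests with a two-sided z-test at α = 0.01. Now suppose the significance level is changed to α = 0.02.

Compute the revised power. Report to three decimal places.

δ = d·√n = 0.71 × √6 = 1.7391 (unchanged). New critical value: z_{0.01} = 2.326.
Revised power = Φ(δ − 2.326) + Φ(−δ − 2.326) = Φ(-0.587) + Φ(-4.065) = 0.2785 + 0.0000 = 0.2786.

Power ≈ 0.279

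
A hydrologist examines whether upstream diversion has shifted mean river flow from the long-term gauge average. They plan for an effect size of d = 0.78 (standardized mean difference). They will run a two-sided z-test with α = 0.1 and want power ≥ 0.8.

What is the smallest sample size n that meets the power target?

n = 11

Set Φ(δ − 1.645) = 0.8; then δ − 1.645 = Φ⁻¹(0.8) = 0.842, giving δ = 2.486.
(For δ > 0 the lower-tail rejection region contributes negligibly to power, so the one-term inversion is standard.)
δ = d·√n ⇒ n = (δ/d)² = (2.486 / 0.78)² = 10.16.
Round up to the next whole unit.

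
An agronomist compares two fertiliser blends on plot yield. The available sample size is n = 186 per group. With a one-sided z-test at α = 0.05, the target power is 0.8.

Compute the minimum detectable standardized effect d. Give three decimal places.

Required noncentrality: δ = z_{0.05} + z_{0.20} = 1.645 + 0.842 = 2.486.
δ = d·√(n/2) ⇒ d = δ/√(n/2) = 2.486/√(186/2) = 0.2578.

d ≈ 0.258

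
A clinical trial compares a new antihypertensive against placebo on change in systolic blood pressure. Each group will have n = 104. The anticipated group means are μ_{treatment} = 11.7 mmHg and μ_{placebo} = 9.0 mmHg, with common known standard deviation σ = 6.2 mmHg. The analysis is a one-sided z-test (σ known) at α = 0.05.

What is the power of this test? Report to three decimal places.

Standardized effect: d = |μ_{treatment} − μ_{placebo}| / σ = |11.7 − 9.0| / 6.2 = 0.4355
Noncentrality parameter: δ = d·√(n/2) = 0.4355 × √(104/2) = 3.1403
One-sided α = 0.05 → critical value z_{0.05} = 1.645.
Power = P(Z > 1.645 − δ) = Φ(1.495) = 0.9326.

Power ≈ 0.933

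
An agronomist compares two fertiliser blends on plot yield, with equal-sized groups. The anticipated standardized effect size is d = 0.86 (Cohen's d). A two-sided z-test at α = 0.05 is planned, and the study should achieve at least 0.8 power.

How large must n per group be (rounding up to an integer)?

Set Φ(δ − 1.960) = 0.8; then δ − 1.960 = Φ⁻¹(0.8) = 0.842, giving δ = 2.802.
(Ignoring the negligible lower-tail rejection probability gives the usual closed-form inversion.)
δ = d·√(n/2) ⇒ n = 2(δ/d)² = 2 × (2.802 / 0.86)² = 21.22.
Rounding up, n = 22 per group.

n = 22 per group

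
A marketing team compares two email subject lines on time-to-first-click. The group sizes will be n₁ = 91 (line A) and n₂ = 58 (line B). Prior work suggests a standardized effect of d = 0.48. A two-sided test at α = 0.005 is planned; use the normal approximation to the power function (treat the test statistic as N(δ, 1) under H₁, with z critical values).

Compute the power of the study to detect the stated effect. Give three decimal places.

Power ≈ 0.520

Noncentrality parameter: λ = d / √(1/n₁ + 1/n₂) = 0.48 / √(1/91 + 1/58) = 2.8568
Two-sided α = 0.005 → critical value z_{0.0025} = 2.807.
Power = Φ(λ − 2.807) + Φ(−λ − 2.807) = Φ(0.050) + Φ(-5.664) = 0.5199 + 0.0000 = 0.5199.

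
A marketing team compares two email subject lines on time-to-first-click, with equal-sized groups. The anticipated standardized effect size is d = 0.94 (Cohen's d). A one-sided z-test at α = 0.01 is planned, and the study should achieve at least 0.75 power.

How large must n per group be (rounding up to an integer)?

For power 0.75 need Φ(δ − z_{0.01}) = 0.75, so δ = z_{0.01} + z_{0.25} = 2.326 + 0.674 = 3.001.
δ = d·√(n/2) ⇒ n = 2(δ/d)² = 2 × (3.001 / 0.94)² = 20.38.
Round up to the next whole unit.

n = 21 per group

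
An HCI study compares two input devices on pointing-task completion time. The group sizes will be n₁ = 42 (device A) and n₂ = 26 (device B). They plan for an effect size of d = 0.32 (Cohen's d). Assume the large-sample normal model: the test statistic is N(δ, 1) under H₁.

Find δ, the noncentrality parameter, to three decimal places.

δ ≈ 1.282

The noncentrality parameter scales effect size by the design's sample-size factor: δ = d / √(1/n₁ + 1/n₂) = 0.32 / √(1/42 + 1/26) = 1.2824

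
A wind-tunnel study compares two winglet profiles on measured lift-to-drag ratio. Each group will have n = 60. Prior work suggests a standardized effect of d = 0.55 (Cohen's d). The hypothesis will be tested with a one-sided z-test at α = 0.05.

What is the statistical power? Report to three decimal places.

Power ≈ 0.914

Noncentrality parameter: δ = d·√(n/2) = 0.55 × √(60/2) = 3.0125
Critical value for a one-sided test at α = 0.05: z_α = 1.645.
Power = Φ(δ − 1.645) = Φ(1.368) = 0.9143.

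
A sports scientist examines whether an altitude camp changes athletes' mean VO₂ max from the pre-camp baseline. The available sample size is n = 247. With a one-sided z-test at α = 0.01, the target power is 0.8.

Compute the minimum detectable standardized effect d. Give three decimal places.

d ≈ 0.202

Need Φ(δ − 2.326) = 0.8, so δ = 2.326 + 0.842 = 3.168.
δ = d·√n ⇒ d = δ/√n = 3.168/√247 = 0.2016.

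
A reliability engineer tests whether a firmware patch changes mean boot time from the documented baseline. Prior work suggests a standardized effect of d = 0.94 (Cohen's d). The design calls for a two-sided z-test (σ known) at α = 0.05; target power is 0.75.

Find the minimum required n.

For power 0.75 need Φ(δ − z_{0.025}) = 0.75, so δ = z_{0.025} + z_{0.25} = 1.960 + 0.674 = 2.634.
(For δ > 0 the lower-tail rejection region contributes negligibly to power, so the one-term inversion is standard.)
δ = d·√n ⇒ n = (δ/d)² = (2.634 / 0.94)² = 7.85.
Rounding up, n = 8.

n = 8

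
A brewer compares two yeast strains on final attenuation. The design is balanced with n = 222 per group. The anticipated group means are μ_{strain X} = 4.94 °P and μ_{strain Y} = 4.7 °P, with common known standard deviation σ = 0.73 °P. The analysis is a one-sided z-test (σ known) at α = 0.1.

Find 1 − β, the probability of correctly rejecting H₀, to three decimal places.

Standardized effect: d = |μ_{strain X} − μ_{strain Y}| / σ = |4.94 − 4.7| / 0.73 = 0.3288
Noncentrality parameter: δ = d·√(n/2) = 0.3288 × √(222/2) = 3.4638
One-sided α = 0.1 → critical value z_{0.1} = 1.282.
Power = Φ(δ − 1.282) = Φ(2.182) = 0.9855.

Power ≈ 0.985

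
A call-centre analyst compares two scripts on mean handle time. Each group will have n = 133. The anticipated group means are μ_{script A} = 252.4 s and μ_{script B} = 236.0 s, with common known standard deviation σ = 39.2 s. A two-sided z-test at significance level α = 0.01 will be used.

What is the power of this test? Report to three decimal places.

Standardized effect: d = |μ_{script A} − μ_{script B}| / σ = |252.4 − 236.0| / 39.2 = 0.4184
Noncentrality parameter: δ = d·√(n/2) = 0.4184 × √(133/2) = 3.4117
Critical value for a two-sided test at α = 0.01: z_{α/2} = 2.576.
Power = Φ(δ − 2.576) + Φ(−δ − 2.576) = Φ(0.836) + Φ(-5.988) = 0.7984 + 0.0000 = 0.7984.

Power ≈ 0.798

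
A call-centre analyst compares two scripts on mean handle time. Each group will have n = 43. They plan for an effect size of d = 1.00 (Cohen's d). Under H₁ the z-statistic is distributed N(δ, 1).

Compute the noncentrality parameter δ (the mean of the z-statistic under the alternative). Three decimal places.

δ ≈ 4.637

δ = d·√(n/2) = 1.00 × √(43/2) = 4.6368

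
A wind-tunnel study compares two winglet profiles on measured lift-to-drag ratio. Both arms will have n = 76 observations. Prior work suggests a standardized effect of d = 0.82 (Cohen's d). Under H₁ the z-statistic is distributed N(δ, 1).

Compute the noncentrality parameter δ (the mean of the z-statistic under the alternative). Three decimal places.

The noncentrality parameter scales effect size by the design's sample-size factor: δ = d·√(n/2) = 0.82 × √(76/2) = 5.0548

δ ≈ 5.055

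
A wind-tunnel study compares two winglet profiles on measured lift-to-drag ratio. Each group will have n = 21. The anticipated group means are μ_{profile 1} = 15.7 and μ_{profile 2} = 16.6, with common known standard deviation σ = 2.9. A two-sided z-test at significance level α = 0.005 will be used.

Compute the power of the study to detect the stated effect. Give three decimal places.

Power ≈ 0.036

Standardized effect: d = |μ_{profile 1} − μ_{profile 2}| / σ = |15.7 − 16.6| / 2.9 = 0.3103
Noncentrality parameter: λ = d·√(n/2) = 0.3103 × √(21/2) = 1.0056
Two-sided α = 0.005 → critical value z_{0.0025} = 2.807.
Power = Φ(λ − 2.807) + Φ(−λ − 2.807) = Φ(-1.801) + Φ(-3.813) = 0.0358 + 0.0001 = 0.0359.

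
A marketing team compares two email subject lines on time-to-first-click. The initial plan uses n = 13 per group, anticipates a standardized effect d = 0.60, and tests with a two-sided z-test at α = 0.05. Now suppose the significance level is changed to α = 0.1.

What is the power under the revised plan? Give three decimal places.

δ = d·√(n/2) = 0.60 × √(13/2) = 1.5297 (unchanged). New critical value: z_{0.05} = 1.645.
Revised power = Φ(δ − 1.645) + Φ(−δ − 1.645) = Φ(-0.115) + Φ(-3.175) = 0.4542 + 0.0008 = 0.4549.

Power ≈ 0.455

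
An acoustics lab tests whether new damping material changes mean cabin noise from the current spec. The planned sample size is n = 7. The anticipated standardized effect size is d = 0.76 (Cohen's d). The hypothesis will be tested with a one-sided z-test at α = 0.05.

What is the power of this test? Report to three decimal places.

Noncentrality parameter: δ = d·√n = 0.76 × √7 = 2.0108
Critical value for a one-sided test at α = 0.05: z_α = 1.645.
Power = Φ(δ − 1.645) = Φ(0.366) = 0.6428.

Power ≈ 0.643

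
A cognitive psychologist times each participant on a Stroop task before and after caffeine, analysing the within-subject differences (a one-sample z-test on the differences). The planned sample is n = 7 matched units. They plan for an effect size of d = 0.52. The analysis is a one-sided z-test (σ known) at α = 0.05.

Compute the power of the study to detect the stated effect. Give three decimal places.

Power ≈ 0.394

Noncentrality parameter: δ = d·√n = 0.52 × √7 = 1.3758
Critical value for a one-sided test at α = 0.05: z_α = 1.645.
Power = P(Z > 1.645 − δ) = Φ(-0.269) = 0.3939.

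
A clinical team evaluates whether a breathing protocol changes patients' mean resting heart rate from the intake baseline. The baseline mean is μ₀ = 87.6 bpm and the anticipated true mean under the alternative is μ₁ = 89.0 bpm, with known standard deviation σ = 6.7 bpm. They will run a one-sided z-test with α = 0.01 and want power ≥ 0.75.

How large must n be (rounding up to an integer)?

Standardized effect: d = |μ₁ − μ₀| / σ = |89.0 − 87.6| / 6.7 = 0.2090
For power 0.75 need Φ(δ − z_{0.01}) = 0.75, so δ = z_{0.01} + z_{0.25} = 2.326 + 0.674 = 3.001.
δ = d·√n ⇒ n = (δ/d)² = (3.001 / 0.2090)² = 206.24.
Rounding up, n = 207.

n = 207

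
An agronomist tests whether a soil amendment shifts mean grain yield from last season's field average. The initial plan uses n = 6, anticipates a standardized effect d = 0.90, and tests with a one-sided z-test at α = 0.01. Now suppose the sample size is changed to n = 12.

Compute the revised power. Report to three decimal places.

With n = 12: δ = d·√n = 0.90 × √12 = 3.1177. Critical value z_{0.01} = 2.326.
Revised power = P(Z > 2.326 − δ) = Φ(0.791) = 0.7856.

Power ≈ 0.786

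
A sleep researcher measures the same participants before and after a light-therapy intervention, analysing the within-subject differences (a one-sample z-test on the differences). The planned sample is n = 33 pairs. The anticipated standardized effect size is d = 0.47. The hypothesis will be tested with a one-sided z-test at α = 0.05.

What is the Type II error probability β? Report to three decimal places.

Noncentrality parameter: δ = d·√n = 0.47 × √33 = 2.6999
Critical value for a one-sided test at α = 0.05: z_α = 1.645.
Power = P(Z > 1.645 − δ) = Φ(1.055) = 0.8543.
Type II error: β = 1 − power = 1 − 0.8543 = 0.1457.

β ≈ 0.146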